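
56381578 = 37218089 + 19163489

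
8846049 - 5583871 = 3262178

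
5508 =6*918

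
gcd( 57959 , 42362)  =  1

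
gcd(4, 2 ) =2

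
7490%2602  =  2286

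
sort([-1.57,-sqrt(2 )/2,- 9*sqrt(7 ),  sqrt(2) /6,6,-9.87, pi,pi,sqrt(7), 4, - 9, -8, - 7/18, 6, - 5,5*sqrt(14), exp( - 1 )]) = [ -9*sqrt( 7 ), - 9.87 ,  -  9,-8, - 5, - 1.57,  -  sqrt( 2)/2 ,-7/18,  sqrt( 2 ) /6,exp( - 1 ),sqrt(7),pi,pi, 4, 6,6, 5* sqrt( 14 ) ] 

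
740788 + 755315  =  1496103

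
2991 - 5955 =-2964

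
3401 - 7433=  - 4032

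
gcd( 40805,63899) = 1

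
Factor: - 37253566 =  - 2^1 * 7^1*19^1*43^1*3257^1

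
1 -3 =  - 2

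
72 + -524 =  - 452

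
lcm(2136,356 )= 2136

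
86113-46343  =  39770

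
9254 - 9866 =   -  612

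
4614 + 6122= 10736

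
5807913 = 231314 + 5576599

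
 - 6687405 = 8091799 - 14779204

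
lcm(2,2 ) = 2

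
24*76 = 1824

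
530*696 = 368880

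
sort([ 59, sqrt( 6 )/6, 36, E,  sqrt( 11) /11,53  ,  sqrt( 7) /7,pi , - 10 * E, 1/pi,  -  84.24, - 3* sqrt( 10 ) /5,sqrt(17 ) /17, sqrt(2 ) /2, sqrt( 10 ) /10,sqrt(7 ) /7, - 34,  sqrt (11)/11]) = [ - 84.24, -34, - 10*E , - 3*sqrt ( 10 ) /5, sqrt( 17) /17, sqrt( 11)/11,sqrt( 11)/11, sqrt (10)/10, 1/pi, sqrt( 7 )/7, sqrt( 7) /7,sqrt( 6 ) /6, sqrt(2 )/2, E, pi, 36,53, 59] 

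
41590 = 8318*5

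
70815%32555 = 5705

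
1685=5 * 337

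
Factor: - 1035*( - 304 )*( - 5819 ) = -1830890160 = - 2^4*3^2*5^1 * 11^1*19^1*23^3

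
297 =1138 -841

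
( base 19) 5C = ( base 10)107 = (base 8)153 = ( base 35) 32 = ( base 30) 3h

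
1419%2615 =1419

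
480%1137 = 480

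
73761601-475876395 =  - 402114794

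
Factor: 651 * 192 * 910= 2^7*3^2*5^1* 7^2*13^1*31^1 = 113742720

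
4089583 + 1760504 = 5850087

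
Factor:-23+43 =20= 2^2*5^1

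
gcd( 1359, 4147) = 1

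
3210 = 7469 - 4259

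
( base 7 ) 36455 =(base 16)2519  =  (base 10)9497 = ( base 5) 300442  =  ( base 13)4427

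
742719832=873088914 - 130369082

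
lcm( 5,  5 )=5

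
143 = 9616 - 9473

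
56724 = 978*58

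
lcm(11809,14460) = 708540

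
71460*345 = 24653700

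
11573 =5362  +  6211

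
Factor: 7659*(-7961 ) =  - 60973299 = - 3^2*19^1*23^1*37^1*419^1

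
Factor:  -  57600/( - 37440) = 20/13 = 2^2*5^1*13^( - 1 ) 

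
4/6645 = 4/6645 = 0.00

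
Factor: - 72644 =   -  2^2*11^1*13^1 * 127^1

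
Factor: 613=613^1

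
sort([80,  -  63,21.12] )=[ - 63, 21.12,80]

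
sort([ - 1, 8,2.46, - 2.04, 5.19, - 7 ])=[-7,- 2.04, - 1,2.46,5.19,8 ]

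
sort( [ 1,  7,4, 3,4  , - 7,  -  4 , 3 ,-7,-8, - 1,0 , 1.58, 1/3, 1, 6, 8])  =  [ - 8, - 7, - 7,-4, - 1, 0,1/3,1,1,1.58,  3,  3, 4,4,6, 7, 8] 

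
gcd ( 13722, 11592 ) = 6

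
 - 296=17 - 313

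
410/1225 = 82/245 = 0.33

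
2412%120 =12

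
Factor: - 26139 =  - 3^1 * 8713^1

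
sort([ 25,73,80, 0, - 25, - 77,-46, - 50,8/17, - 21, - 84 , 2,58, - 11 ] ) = [ - 84, - 77,- 50,-46, - 25, - 21, - 11, 0, 8/17, 2,25,  58,73,80]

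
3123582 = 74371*42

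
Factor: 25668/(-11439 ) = -2^2*23^1*41^( - 1 ) = - 92/41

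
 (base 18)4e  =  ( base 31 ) 2O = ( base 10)86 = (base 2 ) 1010110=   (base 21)42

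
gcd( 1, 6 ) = 1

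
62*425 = 26350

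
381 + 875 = 1256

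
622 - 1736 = - 1114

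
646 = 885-239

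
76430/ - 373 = - 205 + 35/373 = - 204.91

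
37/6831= 37/6831  =  0.01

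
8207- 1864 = 6343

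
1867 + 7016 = 8883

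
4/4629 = 4/4629 = 0.00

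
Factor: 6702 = 2^1*3^1*1117^1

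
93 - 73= 20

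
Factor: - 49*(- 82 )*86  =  345548 = 2^2*7^2 * 41^1*43^1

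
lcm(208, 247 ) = 3952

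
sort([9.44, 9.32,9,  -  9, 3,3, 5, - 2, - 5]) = [- 9 ,  -  5, -2 , 3, 3 , 5, 9,  9.32, 9.44 ]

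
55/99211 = 55/99211 = 0.00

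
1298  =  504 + 794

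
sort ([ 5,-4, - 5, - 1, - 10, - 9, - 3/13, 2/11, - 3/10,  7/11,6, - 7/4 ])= [ - 10, - 9 , - 5, - 4, - 7/4 , - 1, - 3/10, - 3/13,2/11,7/11, 5,6] 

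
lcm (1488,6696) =13392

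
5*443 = 2215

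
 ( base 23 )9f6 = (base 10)5112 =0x13F8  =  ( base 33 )4MU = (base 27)709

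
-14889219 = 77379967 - 92269186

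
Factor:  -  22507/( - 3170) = 2^( -1)*5^(  -  1)*71^1=71/10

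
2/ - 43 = - 1+41/43 = -0.05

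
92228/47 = 1962 + 14/47 = 1962.30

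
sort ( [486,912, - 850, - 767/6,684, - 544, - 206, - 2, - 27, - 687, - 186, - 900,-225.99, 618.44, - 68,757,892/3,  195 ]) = [ - 900, - 850, - 687, - 544,- 225.99, - 206, - 186 , - 767/6, - 68,-27,-2,195,892/3, 486,618.44,684,757,  912]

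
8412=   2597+5815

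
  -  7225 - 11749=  - 18974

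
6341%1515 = 281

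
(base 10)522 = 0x20a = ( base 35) ew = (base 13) 312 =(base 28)ii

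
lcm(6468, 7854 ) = 109956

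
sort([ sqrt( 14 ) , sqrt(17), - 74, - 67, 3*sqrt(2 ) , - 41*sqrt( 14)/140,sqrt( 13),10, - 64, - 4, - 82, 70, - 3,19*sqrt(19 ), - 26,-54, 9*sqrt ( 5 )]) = [ - 82, - 74, - 67, - 64,  -  54, - 26, - 4,  -  3, - 41*sqrt(14 )/140, sqrt(13 ), sqrt(14 ), sqrt(17 ), 3*sqrt( 2 ), 10,9*sqrt( 5), 70, 19*sqrt(19 )]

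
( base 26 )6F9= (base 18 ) DD9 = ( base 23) 89g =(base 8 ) 10547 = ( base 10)4455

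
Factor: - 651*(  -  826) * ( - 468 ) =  - 251655768 = - 2^3*3^3 * 7^2*13^1 * 31^1*59^1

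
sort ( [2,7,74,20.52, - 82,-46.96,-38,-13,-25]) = [- 82, - 46.96,-38,-25,-13 , 2 , 7,20.52,  74]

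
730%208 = 106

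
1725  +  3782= 5507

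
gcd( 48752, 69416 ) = 8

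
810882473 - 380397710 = 430484763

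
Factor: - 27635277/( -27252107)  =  3^1 * 9211759^1*27252107^( - 1 )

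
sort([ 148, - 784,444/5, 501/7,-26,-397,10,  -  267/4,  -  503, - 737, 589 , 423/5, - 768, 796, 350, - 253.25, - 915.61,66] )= [ - 915.61, - 784 ,-768, - 737,-503, - 397,-253.25,  -  267/4, - 26,10 , 66, 501/7,423/5  ,  444/5 , 148,350,589,796]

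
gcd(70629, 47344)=1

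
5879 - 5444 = 435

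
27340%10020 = 7300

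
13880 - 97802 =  - 83922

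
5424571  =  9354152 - 3929581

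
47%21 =5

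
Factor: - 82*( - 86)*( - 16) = -2^6*41^1*43^1 = - 112832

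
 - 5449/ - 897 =5449/897  =  6.07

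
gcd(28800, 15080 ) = 40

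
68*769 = 52292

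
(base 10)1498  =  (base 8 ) 2732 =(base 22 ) 322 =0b10111011010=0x5da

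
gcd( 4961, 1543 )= 1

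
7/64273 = 7/64273 = 0.00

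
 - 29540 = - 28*1055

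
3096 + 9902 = 12998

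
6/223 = 6/223= 0.03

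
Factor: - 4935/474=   -  1645/158 = -2^( - 1)*5^1 * 7^1*47^1*79^( - 1 )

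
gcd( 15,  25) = 5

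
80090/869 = 80090/869 = 92.16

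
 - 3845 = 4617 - 8462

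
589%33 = 28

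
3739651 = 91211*41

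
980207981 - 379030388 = 601177593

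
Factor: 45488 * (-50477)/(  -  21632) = 143506111/1352  =  2^ ( - 3)*7^1*13^( - 2)*2843^1*7211^1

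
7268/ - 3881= - 7268/3881 = - 1.87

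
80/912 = 5/57 = 0.09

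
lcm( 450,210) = 3150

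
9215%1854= 1799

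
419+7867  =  8286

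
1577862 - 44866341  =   - 43288479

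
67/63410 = 67/63410=0.00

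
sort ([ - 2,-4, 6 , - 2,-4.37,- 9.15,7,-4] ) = [-9.15,-4.37, - 4, - 4 , - 2, - 2,6, 7]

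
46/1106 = 23/553  =  0.04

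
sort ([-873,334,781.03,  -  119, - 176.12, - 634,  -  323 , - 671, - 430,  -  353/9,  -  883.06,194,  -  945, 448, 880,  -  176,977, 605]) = [ - 945,- 883.06, - 873, - 671, - 634,- 430,-323, - 176.12,-176, - 119 ,  -  353/9, 194,334,448,605 , 781.03, 880,  977]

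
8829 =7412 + 1417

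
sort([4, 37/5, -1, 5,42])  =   [ - 1, 4, 5, 37/5,42]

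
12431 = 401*31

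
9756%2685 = 1701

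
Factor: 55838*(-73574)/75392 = - 1027056253/18848 =- 2^( - 5) * 19^( - 1)*31^( - 1)*27919^1*36787^1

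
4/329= 4/329 = 0.01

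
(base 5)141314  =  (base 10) 5834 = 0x16ca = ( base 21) D4H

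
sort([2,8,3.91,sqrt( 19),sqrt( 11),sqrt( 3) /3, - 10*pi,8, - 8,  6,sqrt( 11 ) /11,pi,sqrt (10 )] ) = [ - 10*pi,-8,sqrt( 11)/11,sqrt( 3) /3,2,  pi,sqrt( 10) , sqrt( 11),3.91,sqrt( 19),6, 8, 8 ] 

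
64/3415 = 64/3415 = 0.02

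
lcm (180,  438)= 13140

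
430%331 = 99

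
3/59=3/59 =0.05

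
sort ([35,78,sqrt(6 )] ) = [sqrt( 6),35,  78]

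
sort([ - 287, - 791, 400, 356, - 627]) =[ - 791, - 627,-287, 356, 400]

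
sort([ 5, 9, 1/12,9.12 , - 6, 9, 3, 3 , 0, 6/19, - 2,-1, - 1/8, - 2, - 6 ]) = [  -  6, - 6, - 2, - 2, - 1, - 1/8 , 0,  1/12, 6/19, 3, 3 , 5 , 9, 9, 9.12 ] 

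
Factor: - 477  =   - 3^2*53^1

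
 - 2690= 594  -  3284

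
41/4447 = 41/4447 = 0.01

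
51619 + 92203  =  143822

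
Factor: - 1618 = - 2^1*809^1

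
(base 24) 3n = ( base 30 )35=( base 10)95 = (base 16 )5F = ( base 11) 87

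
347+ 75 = 422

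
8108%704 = 364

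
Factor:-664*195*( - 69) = 8934120=2^3*3^2*5^1*13^1*23^1*83^1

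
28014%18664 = 9350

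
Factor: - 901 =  - 17^1 *53^1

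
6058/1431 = 6058/1431= 4.23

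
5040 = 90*56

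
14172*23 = 325956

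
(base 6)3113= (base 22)19B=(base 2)1010110101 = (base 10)693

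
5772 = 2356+3416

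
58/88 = 29/44 = 0.66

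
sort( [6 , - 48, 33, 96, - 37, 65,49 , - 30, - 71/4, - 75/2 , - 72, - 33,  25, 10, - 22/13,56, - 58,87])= [ - 72 ,  -  58, - 48, - 75/2,  -  37 , - 33, - 30 , - 71/4, - 22/13, 6,10,  25,33,49, 56, 65,  87,96]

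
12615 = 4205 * 3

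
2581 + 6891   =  9472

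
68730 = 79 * 870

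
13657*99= 1352043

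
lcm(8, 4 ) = 8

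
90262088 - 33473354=56788734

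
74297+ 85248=159545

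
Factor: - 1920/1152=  - 5/3 = - 3^( - 1)*5^1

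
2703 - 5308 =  - 2605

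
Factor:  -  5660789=-5660789^1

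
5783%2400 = 983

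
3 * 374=1122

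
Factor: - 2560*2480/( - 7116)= 2^11*3^( - 1 )*5^2*31^1*593^(-1) = 1587200/1779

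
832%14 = 6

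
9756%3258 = 3240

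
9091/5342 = 9091/5342 = 1.70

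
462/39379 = 462/39379 = 0.01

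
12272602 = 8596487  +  3676115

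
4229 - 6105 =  - 1876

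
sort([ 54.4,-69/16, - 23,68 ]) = [ - 23,- 69/16, 54.4, 68 ] 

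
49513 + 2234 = 51747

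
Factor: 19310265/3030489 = 3^1 * 5^1*7^( - 1)*11^( - 1 )*13^1 * 4373^( - 1)*11003^1 = 2145585/336721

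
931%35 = 21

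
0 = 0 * 98423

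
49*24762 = 1213338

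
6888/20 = 344 + 2/5=344.40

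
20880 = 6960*3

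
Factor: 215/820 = 2^( - 2)*41^( - 1 )*43^1= 43/164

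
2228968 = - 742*(-3004) 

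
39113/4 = 39113/4 =9778.25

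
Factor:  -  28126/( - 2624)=2^( - 5 )*7^3 = 343/32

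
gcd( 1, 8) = 1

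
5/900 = 1/180 =0.01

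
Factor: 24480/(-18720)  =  -13^( - 1)*17^1 = -17/13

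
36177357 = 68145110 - 31967753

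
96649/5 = 96649/5 = 19329.80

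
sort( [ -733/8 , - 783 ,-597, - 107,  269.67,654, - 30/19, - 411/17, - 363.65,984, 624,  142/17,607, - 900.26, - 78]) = [ - 900.26,  -  783, - 597, - 363.65, - 107, - 733/8, - 78, - 411/17, - 30/19, 142/17, 269.67,  607 , 624, 654,984]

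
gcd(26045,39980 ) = 5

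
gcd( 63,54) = 9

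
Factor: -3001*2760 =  - 2^3*3^1*5^1*23^1*3001^1  =  -8282760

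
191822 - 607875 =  - 416053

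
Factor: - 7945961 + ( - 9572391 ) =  - 17518352 = -2^4*1094897^1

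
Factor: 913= 11^1 * 83^1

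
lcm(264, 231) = 1848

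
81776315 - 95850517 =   -  14074202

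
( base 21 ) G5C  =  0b1110000000101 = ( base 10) 7173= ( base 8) 16005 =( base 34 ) 66x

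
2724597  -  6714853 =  - 3990256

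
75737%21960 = 9857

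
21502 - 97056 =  - 75554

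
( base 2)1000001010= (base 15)24c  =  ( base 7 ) 1344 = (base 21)13I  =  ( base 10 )522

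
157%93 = 64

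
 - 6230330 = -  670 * 9299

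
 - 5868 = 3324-9192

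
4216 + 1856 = 6072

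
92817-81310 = 11507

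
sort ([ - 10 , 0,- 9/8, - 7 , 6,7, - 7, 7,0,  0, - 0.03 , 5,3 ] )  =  [ - 10 ,  -  7,-7, - 9/8 ,  -  0.03, 0,  0,0, 3, 5,6, 7, 7 ] 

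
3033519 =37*81987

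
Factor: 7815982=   2^1*3907991^1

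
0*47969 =0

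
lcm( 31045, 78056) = 2731960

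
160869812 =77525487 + 83344325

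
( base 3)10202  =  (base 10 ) 101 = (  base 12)85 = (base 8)145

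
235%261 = 235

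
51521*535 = 27563735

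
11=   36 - 25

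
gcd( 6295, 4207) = 1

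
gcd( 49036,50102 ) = 1066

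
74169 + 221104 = 295273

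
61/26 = 61/26 = 2.35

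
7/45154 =7/45154= 0.00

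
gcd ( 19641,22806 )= 3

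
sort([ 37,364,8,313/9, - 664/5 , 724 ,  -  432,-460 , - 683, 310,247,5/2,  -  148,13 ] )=[-683, - 460, - 432, - 148, -664/5,5/2,8,13 , 313/9 , 37,  247, 310 , 364,724]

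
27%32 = 27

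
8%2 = 0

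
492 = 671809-671317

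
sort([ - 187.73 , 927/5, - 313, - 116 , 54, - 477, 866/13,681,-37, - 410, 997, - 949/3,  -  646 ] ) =[ - 646, - 477, - 410,-949/3,  -  313 , - 187.73 , - 116, - 37,54,866/13,927/5,681 , 997] 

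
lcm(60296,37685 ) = 301480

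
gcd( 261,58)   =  29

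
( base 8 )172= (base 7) 233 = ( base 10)122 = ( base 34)3K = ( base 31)3t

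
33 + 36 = 69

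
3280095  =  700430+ 2579665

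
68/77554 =2/2281 = 0.00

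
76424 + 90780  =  167204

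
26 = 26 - 0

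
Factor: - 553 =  - 7^1* 79^1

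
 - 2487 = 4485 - 6972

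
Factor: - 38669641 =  - 38669641^1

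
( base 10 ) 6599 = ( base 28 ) 8bj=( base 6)50315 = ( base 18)126B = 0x19c7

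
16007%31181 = 16007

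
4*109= 436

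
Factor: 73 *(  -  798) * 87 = -2^1*3^2*7^1*19^1 * 29^1*73^1 = - 5068098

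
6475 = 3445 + 3030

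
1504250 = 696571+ 807679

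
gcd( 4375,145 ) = 5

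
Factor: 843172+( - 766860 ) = 76312 = 2^3*9539^1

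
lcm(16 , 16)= 16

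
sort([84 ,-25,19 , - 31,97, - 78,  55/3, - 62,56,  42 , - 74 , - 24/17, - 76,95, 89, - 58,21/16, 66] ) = [ - 78 , - 76, - 74,-62, - 58, - 31,- 25,  -  24/17, 21/16, 55/3, 19, 42, 56, 66, 84,  89,  95,97 ]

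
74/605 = 74/605 = 0.12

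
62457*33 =2061081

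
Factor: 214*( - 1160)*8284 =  - 2056420160  =  - 2^6*5^1* 19^1*29^1*107^1*109^1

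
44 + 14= 58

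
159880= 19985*8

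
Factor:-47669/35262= - 73/54=- 2^( - 1) * 3^( - 3 )*73^1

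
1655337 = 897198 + 758139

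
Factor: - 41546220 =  - 2^2*3^1*5^1 * 409^1 * 1693^1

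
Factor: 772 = 2^2* 193^1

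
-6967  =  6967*( -1)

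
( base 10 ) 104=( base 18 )5e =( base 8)150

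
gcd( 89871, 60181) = 1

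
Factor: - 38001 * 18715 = - 711188715=- 3^1*5^1*19^1*53^1*197^1*239^1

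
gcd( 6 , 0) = 6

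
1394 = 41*34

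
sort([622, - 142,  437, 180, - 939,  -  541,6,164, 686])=[ - 939,  -  541, - 142,6,  164, 180 , 437, 622, 686 ]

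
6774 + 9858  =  16632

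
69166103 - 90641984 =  -21475881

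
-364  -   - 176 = -188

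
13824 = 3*4608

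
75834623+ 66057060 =141891683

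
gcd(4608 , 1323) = 9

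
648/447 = 1 + 67/149= 1.45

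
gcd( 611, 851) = 1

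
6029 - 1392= 4637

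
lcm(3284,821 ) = 3284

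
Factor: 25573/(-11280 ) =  - 2^( - 4 ) *3^( - 1)*5^( -1)*47^( - 1)*107^1*239^1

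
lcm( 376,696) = 32712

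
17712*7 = 123984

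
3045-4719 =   -  1674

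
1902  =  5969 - 4067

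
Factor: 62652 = 2^2 * 3^1 * 23^1 * 227^1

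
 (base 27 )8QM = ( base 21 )EI4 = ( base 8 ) 14634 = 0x199c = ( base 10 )6556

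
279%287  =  279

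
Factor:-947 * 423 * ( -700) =280406700=2^2 * 3^2 *5^2 *7^1 * 47^1  *947^1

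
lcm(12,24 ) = 24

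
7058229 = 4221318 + 2836911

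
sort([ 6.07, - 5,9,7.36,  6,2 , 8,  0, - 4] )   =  [ - 5,  -  4 , 0,2, 6,6.07, 7.36,  8,9] 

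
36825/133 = 276  +  117/133 = 276.88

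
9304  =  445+8859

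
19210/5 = 3842 = 3842.00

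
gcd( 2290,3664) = 458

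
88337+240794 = 329131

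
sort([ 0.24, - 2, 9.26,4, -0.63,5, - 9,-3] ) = [ - 9,-3, - 2, - 0.63, 0.24, 4, 5, 9.26]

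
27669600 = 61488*450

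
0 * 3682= 0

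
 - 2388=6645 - 9033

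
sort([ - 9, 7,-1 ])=[ - 9, - 1,7]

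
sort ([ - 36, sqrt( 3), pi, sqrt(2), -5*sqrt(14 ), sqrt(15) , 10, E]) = [ -36, - 5*sqrt( 14 ),sqrt( 2 ), sqrt( 3),  E, pi , sqrt(15), 10 ] 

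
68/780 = 17/195 = 0.09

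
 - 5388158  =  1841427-7229585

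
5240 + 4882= 10122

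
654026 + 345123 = 999149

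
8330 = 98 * 85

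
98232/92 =24558/23 = 1067.74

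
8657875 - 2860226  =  5797649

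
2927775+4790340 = 7718115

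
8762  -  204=8558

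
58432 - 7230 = 51202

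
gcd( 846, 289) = 1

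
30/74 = 15/37 = 0.41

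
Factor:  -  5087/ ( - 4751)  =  4751^( - 1)* 5087^1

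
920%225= 20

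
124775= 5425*23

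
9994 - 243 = 9751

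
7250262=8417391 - 1167129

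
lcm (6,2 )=6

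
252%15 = 12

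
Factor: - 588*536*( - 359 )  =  2^5*  3^1 * 7^2*67^1*359^1= 113145312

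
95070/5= 19014 = 19014.00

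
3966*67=265722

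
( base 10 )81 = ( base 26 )33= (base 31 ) 2J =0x51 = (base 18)49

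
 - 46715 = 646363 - 693078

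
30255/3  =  10085 = 10085.00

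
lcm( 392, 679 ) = 38024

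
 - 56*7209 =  - 403704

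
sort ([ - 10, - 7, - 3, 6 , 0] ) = [  -  10, - 7,-3 , 0 , 6 ]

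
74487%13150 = 8737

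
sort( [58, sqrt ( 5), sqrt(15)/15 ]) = [ sqrt( 15 ) /15, sqrt( 5 ), 58 ]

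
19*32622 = 619818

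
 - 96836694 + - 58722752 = -155559446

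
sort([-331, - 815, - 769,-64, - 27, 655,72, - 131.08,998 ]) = [ - 815 , - 769,-331, - 131.08, - 64,- 27,72,655, 998]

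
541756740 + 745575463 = 1287332203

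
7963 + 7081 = 15044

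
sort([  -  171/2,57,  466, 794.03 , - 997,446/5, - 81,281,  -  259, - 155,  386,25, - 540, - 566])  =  [ - 997, - 566, - 540, - 259, - 155, - 171/2, - 81, 25,57,  446/5,281, 386,466, 794.03 ]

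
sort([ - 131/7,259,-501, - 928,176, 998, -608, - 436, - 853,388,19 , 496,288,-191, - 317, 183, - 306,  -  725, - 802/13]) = [ - 928,  -  853, - 725, - 608, - 501,-436, - 317, - 306 , - 191,- 802/13, - 131/7,19,  176,183,259,288,388,496,998]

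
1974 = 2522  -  548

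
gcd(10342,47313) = 1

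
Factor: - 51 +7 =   -  2^2*11^1 = - 44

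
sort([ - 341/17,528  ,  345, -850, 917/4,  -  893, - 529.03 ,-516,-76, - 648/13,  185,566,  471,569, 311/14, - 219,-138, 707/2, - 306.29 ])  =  [-893, -850,-529.03 , - 516,- 306.29,-219, - 138,-76, - 648/13, - 341/17, 311/14,185, 917/4, 345, 707/2,471, 528, 566,569]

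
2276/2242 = 1+17/1121 = 1.02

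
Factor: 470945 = 5^1*131^1*719^1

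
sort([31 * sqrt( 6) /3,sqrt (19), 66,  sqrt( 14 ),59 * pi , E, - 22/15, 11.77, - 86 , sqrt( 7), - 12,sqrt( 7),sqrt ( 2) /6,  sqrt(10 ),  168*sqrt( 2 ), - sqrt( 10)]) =[ - 86, - 12,-sqrt(10 )  , - 22/15, sqrt( 2 ) /6 , sqrt( 7 ), sqrt( 7),  E, sqrt ( 10 ), sqrt( 14 ), sqrt( 19 ), 11.77, 31*sqrt( 6) /3,66, 59*pi,168*sqrt( 2) ] 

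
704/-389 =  - 2+74/389 = -1.81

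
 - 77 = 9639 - 9716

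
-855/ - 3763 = 855/3763 = 0.23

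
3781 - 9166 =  - 5385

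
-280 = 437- 717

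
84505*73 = 6168865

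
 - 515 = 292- 807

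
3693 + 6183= 9876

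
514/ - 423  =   - 2 + 332/423 = - 1.22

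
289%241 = 48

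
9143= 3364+5779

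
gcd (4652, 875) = 1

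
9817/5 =1963  +  2/5  =  1963.40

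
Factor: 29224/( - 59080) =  - 5^(- 1)*7^( - 1) * 13^1*211^ ( - 1)*281^1 = -  3653/7385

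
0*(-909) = 0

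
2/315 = 2/315  =  0.01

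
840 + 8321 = 9161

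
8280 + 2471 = 10751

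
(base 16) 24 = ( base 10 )36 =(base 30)16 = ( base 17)22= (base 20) 1g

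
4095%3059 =1036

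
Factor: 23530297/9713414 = 2^(-1)*7^1*3361471^1*4856707^( - 1) 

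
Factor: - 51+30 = -3^1 * 7^1 = -  21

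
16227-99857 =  - 83630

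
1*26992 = 26992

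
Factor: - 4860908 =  - 2^2*13^1*93479^1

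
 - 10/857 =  - 1  +  847/857 = - 0.01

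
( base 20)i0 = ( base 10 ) 360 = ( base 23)FF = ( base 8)550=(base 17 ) 143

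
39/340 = 39/340 = 0.11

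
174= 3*58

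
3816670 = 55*69394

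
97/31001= 97/31001  =  0.00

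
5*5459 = 27295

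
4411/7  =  4411/7 = 630.14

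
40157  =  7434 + 32723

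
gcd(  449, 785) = 1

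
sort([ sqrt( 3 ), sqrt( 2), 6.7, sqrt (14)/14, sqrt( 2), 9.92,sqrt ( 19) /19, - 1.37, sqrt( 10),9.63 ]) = [ - 1.37, sqrt( 19)/19, sqrt( 14)/14 , sqrt( 2),  sqrt(2 ), sqrt(3), sqrt(10), 6.7 , 9.63, 9.92 ] 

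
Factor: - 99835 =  - 5^1  *  41^1*487^1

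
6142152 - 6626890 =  - 484738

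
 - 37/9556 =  - 37/9556 = - 0.00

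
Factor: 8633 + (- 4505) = 2^5*3^1 * 43^1 = 4128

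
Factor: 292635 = 3^2*5^1*7^1*929^1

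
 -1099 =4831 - 5930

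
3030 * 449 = 1360470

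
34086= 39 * 874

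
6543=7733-1190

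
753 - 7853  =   - 7100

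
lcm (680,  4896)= 24480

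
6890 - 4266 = 2624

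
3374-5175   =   - 1801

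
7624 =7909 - 285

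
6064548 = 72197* 84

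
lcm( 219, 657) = 657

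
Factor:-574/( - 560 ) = 41/40 = 2^( -3 )*5^( - 1)*41^1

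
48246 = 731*66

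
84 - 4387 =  - 4303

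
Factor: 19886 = 2^1*61^1*163^1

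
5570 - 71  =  5499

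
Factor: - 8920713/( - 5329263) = 1321^1*2251^1*1776421^( - 1 ) = 2973571/1776421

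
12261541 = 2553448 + 9708093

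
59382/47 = 59382/47 = 1263.45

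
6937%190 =97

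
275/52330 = 55/10466 = 0.01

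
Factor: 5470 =2^1*5^1*547^1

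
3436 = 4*859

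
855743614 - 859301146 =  - 3557532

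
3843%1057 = 672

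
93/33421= 93/33421 = 0.00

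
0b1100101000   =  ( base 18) 28G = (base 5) 11213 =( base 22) 1EG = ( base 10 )808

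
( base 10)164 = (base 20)84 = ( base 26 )68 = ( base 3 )20002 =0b10100100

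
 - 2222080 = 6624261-8846341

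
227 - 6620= -6393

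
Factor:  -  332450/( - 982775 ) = 13298/39311 = 2^1 * 19^(-1)*61^1*109^1*2069^(  -  1)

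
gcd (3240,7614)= 162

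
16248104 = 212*76642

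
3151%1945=1206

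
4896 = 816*6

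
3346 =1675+1671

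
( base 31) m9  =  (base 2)1010110011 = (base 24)14j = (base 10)691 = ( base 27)pg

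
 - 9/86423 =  - 1 +86414/86423=- 0.00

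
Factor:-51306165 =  - 3^2*5^1*1140137^1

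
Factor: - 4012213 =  - 4012213^1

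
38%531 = 38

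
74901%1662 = 111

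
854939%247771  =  111626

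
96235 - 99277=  - 3042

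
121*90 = 10890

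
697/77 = 697/77  =  9.05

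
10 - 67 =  - 57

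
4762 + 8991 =13753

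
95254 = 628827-533573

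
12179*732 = 8915028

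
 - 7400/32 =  - 925/4 = - 231.25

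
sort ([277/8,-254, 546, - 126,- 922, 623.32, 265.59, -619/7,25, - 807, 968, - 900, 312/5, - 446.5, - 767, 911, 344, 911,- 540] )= [ - 922,  -  900, - 807,- 767,  -  540,  -  446.5 ,-254,-126,  -  619/7, 25, 277/8, 312/5, 265.59, 344, 546, 623.32, 911, 911,968]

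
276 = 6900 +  - 6624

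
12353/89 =12353/89 = 138.80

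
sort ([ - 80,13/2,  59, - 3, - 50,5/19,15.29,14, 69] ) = [ - 80, - 50,-3,  5/19, 13/2, 14,15.29 , 59,69]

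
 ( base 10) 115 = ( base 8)163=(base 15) 7a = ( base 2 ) 1110011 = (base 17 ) 6d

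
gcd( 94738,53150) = 2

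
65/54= 1 + 11/54 = 1.20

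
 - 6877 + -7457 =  - 14334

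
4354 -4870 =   -  516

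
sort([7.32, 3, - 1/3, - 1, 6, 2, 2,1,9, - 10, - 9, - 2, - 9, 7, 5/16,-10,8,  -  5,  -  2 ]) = [ - 10, - 10, - 9 , - 9,- 5, - 2,-2, - 1, - 1/3, 5/16  ,  1, 2  ,  2, 3, 6, 7,7.32,  8,  9] 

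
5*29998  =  149990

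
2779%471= 424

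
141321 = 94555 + 46766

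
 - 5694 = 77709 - 83403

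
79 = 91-12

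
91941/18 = 5107+5/6 = 5107.83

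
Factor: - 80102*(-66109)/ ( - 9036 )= -2^( - 1 )*3^( - 2)*11^2*251^ ( -1 )*331^1*66109^1=-2647731559/4518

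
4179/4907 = 597/701 = 0.85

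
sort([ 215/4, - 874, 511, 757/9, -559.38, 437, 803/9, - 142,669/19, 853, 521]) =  [-874 , - 559.38, -142, 669/19,215/4, 757/9,803/9 , 437 , 511, 521,853]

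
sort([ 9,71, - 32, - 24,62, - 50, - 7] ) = [ - 50, - 32, - 24,  -  7,9,62,71]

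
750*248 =186000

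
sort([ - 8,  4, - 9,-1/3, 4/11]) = [ - 9, - 8, - 1/3,  4/11, 4 ]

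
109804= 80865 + 28939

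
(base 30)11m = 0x3B8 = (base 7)2530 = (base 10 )952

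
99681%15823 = 4743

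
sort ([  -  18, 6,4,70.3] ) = [ - 18,4, 6,70.3 ] 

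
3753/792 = 4  +  65/88 = 4.74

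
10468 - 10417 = 51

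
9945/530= 18 + 81/106 = 18.76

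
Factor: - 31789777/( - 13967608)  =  2^(-3)*17^ ( - 1)*31^( - 1)*3313^( - 1 )*31789777^1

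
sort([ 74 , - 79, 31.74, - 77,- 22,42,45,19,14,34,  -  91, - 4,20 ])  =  [ - 91, - 79, - 77, - 22,-4,14,19, 20,31.74,  34, 42, 45,74]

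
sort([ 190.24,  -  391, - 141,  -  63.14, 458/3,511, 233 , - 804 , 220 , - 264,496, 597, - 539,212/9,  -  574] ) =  [-804, - 574, - 539, - 391 , - 264, - 141, - 63.14  ,  212/9,458/3  ,  190.24,220, 233, 496,511,597]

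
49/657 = 49/657 = 0.07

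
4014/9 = 446  =  446.00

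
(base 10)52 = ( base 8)64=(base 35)1h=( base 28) 1o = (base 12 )44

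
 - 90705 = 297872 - 388577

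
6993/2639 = 2 + 245/377 = 2.65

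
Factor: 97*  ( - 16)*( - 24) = 37248 = 2^7 *3^1 * 97^1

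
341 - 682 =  - 341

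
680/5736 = 85/717 = 0.12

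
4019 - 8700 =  -4681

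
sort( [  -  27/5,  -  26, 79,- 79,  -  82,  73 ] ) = [ - 82, - 79 , - 26, - 27/5, 73, 79]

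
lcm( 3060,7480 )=67320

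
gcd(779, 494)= 19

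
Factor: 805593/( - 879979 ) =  - 3^1*268531^1*879979^( - 1)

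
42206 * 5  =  211030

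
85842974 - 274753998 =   -  188911024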